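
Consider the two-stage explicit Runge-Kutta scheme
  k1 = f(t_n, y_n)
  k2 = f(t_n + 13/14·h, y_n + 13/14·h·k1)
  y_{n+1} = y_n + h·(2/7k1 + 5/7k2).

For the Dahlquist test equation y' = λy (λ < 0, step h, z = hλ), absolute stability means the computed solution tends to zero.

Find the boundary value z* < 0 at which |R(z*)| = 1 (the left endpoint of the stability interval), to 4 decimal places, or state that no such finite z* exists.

Set f=λy, z=hλ:
  k1=λy_n ⇒ h·k1=z·y_n;  k2=λ(1+13/14z)y_n ⇒ h·k2=z(1+13/14z)y_n
  y_{n+1}/y_n = 1 + 2/7z + 5/7z(1+13/14z) = 1 + z + 65/98z²
  ⇒ R(z) = 1 + z + 65/98z².

Solve |R(x)|<1 on ℝ⁻.
x=-1.7: |R|=1.2168
R=1: x+65/98x²=0 ⇒ x=−98/65=-1.5077; min R=1−1/(4·65/98)=0.6231>−1
Confirm numerically:
  x=-1.415: |R|=0.91301 <1
  x=-1.303: |R|=0.82310 <1
  x=-1.144: |R|=0.72404 <1
  x=-1.000: |R|=0.66327 <1
  x=-1.884: |R|=1.47023 >1
  x=-1.781: |R|=1.32285 >1
  x=-1.780: |R|=1.32149 >1
Stable set (-1.5077, 0).

left endpoint -1.5077.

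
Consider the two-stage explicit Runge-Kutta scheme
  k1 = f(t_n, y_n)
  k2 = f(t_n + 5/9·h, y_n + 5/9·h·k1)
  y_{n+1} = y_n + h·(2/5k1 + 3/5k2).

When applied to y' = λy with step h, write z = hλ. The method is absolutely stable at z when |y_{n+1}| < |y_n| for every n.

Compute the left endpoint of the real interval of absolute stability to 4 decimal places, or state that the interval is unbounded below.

z* = -3.0000.

On y'=λy, z=hλ:
  k1=λy_n ⇒ h·k1=z·y_n;  k2=λ(1+5/9z)y_n ⇒ h·k2=z(1+5/9z)y_n
  y_{n+1}/y_n = 1 + 2/5z + 3/5z(1+5/9z) = 1 + z + 1/3z²
  so R(z) = 1 + z + 1/3z².

Boundary: |R(x)|=1, x<0.
x=-1.37: |R|=0.2556
R=1: x+1/3x²=0 ⇒ x=−3=-3.0000; min R=1−1/(4·1/3)=0.2500>−1
Confirm numerically:
  x=-2.850: |R|=0.85750 <1
  x=-2.710: |R|=0.73803 <1
  x=-2.425: |R|=0.53521 <1
  x=-1.826: |R|=0.28543 <1
  x=-3.511: |R|=1.59804 >1
  x=-3.387: |R|=1.43692 >1
  x=-3.332: |R|=1.36874 >1
So |R|<1 on (-3.0000, 0).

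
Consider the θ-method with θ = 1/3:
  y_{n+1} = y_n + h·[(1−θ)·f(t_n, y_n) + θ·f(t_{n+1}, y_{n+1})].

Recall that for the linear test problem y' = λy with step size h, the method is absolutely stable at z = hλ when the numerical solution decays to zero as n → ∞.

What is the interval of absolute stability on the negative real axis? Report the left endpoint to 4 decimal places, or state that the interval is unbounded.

Test eqn y'=λy, z=hλ:
  y_{n+1} = y_n + z·[2/3·y_n + 1/3·y_{n+1}] ⇒ (1 − 1/3z)y_{n+1} = (1 + 2/3z)y_n
  so R(z) = (1 + 2/3z)/(1 − 1/3z).

Find x<0 with |R(x)|<1.
x=-1.12: |R|=0.1845
R=−1: 1+2/3x = −1+1/3x ⇒ -1/3x=2 ⇒ x=2/(-1/3)=-6.0000
Confirm numerically:
  x=-5.436: |R|=0.93314 <1
  x=-4.790: |R|=0.84467 <1
  x=-3.248: |R|=0.55954 <1
  x=-2.479: |R|=0.35736 <1
  x=-6.480: |R|=1.05063 >1
  x=-6.371: |R|=1.03959 >1
  x=-6.227: |R|=1.02460 >1
Stable set (-6.0000, 0).

(-6.0000, 0).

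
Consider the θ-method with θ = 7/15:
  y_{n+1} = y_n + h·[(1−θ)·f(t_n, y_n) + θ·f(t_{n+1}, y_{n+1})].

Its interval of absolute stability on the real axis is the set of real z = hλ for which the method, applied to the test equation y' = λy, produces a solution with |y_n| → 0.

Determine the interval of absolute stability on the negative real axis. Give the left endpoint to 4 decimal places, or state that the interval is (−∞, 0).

(-30.0000, 0).

Test eqn y'=λy, z=hλ:
  y_{n+1} = y_n + z·[8/15·y_n + 7/15·y_{n+1}] ⇒ (1 − 7/15z)y_{n+1} = (1 + 8/15z)y_n
  R(z) = (1 + 8/15z)/(1 − 7/15z).

Need |R(x)|<1, x<0.
x=-1.51: |R|=0.1142
R=−1: 1+8/15x = −1+7/15x ⇒ -1/15x=2 ⇒ x=2/(-1/15)=-30.0000
Confirm numerically:
  x=-25.211: |R|=0.97499 <1
  x=-24.604: |R|=0.97118 <1
  x=-16.187: |R|=0.89235 <1
  x=-30.564: |R|=1.00246 >1
  x=-30.097: |R|=1.00043 >1
Stable set (-30.0000, 0).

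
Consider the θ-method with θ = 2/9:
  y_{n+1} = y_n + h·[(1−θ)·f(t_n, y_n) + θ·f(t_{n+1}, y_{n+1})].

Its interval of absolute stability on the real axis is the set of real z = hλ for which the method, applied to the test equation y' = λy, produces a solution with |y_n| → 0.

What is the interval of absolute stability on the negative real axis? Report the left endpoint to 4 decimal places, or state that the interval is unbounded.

Test eqn y'=λy, z=hλ:
  y_{n+1} = y_n + z·[7/9·y_n + 2/9·y_{n+1}] ⇒ (1 − 2/9z)y_{n+1} = (1 + 7/9z)y_n
  so R(z) = (1 + 7/9z)/(1 − 2/9z).

Boundary: |R(x)|=1, x<0.
x=-0.9: |R|=0.2500
R=−1: 1+7/9x = −1+2/9x ⇒ -5/9x=2 ⇒ x=2/(-5/9)=-3.6000
Confirm numerically:
  x=-3.555: |R|=0.98603 <1
  x=-3.475: |R|=0.96082 <1
  x=-3.193: |R|=0.86774 <1
  x=-1.828: |R|=0.29994 <1
  x=-4.178: |R|=1.16651 >1
  x=-3.867: |R|=1.07978 >1
Interval (-3.6000, 0).

z∈(-3.6000,0).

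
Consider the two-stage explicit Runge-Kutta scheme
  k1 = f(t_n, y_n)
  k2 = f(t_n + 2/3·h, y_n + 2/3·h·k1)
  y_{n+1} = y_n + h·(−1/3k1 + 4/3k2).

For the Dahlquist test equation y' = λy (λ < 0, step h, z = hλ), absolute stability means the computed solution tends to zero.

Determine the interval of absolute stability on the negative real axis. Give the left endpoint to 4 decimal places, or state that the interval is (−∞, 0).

z∈(-1.1250,0).

With y'=λy (z=hλ):
  k1=λy_n ⇒ h·k1=z·y_n;  k2=λ(1+2/3z)y_n ⇒ h·k2=z(1+2/3z)y_n
  y_{n+1}/y_n = 1 − 1/3z + 4/3z(1+2/3z) = 1 + z + 8/9z²
  so R(z) = 1 + z + 8/9z².

Solve |R(x)|<1 on ℝ⁻.
x=-1.72: |R|=1.9097
R=1: x+8/9x²=0 ⇒ x=−9/8=-1.1250; min R=1−1/(4·8/9)=0.7188>−1
Confirm numerically:
  x=-0.939: |R|=0.84475 <1
  x=-0.737: |R|=0.74582 <1
  x=-0.524: |R|=0.72007 <1
  x=-0.460: |R|=0.72809 <1
  x=-1.578: |R|=1.63541 >1
  x=-1.457: |R|=1.42998 >1
  x=-1.360: |R|=1.28409 >1
Stable set (-1.1250, 0).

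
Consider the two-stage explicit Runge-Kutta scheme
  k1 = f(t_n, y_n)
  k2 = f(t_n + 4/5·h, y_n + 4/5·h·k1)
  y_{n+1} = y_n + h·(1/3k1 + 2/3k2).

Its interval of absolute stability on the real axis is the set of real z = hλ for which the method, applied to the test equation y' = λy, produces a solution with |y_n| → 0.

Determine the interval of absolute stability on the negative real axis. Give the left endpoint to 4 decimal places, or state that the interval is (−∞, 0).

With y'=λy (z=hλ):
  k1=λy_n ⇒ h·k1=z·y_n;  k2=λ(1+4/5z)y_n ⇒ h·k2=z(1+4/5z)y_n
  y_{n+1}/y_n = 1 + 1/3z + 2/3z(1+4/5z) = 1 + z + 8/15z²
  ⇒ R(z) = 1 + z + 8/15z².

Solve |R(x)|<1 on ℝ⁻.
x=-0.7: |R|=0.5613
R=1: x+8/15x²=0 ⇒ x=−15/8=-1.8750; min R=1−1/(4·8/15)=0.5312>−1
Confirm numerically:
  x=-1.535: |R|=0.72165 <1
  x=-1.110: |R|=0.54712 <1
  x=-0.809: |R|=0.54006 <1
  x=-2.450: |R|=1.75133 >1
  x=-2.088: |R|=1.23720 >1
  x=-1.948: |R|=1.07584 >1
Stable set (-1.8750, 0).

z∈(-1.8750,0).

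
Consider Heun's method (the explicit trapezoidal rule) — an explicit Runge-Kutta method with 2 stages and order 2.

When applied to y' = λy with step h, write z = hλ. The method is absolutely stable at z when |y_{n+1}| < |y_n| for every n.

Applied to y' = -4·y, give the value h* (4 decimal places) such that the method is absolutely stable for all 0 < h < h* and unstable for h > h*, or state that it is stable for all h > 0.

(-2.0000,0); λ=-4 ⇒ h* = 0.5000.

On y'=λy, z=hλ:
  order 2, 2-stage ⇒ R(z)=1+z+z^2/2
  (e.g. R(-1.33)=0.55445, |R|=0.55445)

Boundary: |R(x)|=1, x<0.
x=-1.33: |R|=0.5544
|R(-2.02)|=1.0202 |R(-2)|=1.0000 |R(-1.64)|=0.7048
Bisect:
  x_lo=-2.3975 |R|=1.4765  x_hi=-0.1949 |R|=0.8241
  mid=-1.29623 |R|=0.54388 →hi
  mid=-1.84688 |R|=0.85860 →hi
  mid=-2.12220 |R|=1.12966 →lo
  mid=-1.98454 |R|=0.98466 →hi
  mid=-2.05337 |R|=1.05479 →lo
  mid=-2.01895 |R|=1.01913 →lo
  mid=-2.00174 |R|=1.00175 →lo
  mid=-1.99314 |R|=0.99316 →hi
  mid=-1.99744 |R|=0.99745 →hi
  ...
  [-2.00013,-2.00000] ⇒ x*=-2.0000
Interval (-2.0000, 0).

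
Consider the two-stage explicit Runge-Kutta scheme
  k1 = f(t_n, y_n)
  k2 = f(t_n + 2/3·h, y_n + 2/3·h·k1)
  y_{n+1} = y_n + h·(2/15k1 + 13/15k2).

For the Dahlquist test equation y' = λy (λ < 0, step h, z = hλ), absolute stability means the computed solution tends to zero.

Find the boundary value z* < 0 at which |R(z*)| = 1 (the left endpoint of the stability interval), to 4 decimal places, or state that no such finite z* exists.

z* = -1.7308.

Set f=λy, z=hλ:
  k1=λy_n ⇒ h·k1=z·y_n;  k2=λ(1+2/3z)y_n ⇒ h·k2=z(1+2/3z)y_n
  y_{n+1}/y_n = 1 + 2/15z + 13/15z(1+2/3z) = 1 + z + 26/45z²
  so R(z) = 1 + z + 26/45z².

Boundary: |R(x)|=1, x<0.
x=-0.47: |R|=0.6576
R=1: x+26/45x²=0 ⇒ x=−45/26=-1.7308; min R=1−1/(4·26/45)=0.5673>−1
Confirm numerically:
  x=-1.474: |R|=0.78132 <1
  x=-1.280: |R|=0.66663 <1
  x=-1.071: |R|=0.59173 <1
  x=-0.878: |R|=0.56740 <1
  x=-2.189: |R|=1.57955 >1
  x=-2.002: |R|=1.31374 >1
Stable set (-1.7308, 0).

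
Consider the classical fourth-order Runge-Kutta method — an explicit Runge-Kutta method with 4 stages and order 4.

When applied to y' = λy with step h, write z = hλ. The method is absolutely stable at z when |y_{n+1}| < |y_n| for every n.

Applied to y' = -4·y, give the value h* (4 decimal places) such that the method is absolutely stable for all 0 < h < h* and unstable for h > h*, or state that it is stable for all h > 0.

Set f=λy, z=hλ:
  order 4, 4-stage ⇒ R(z)=1+z+z^2/2+z^3/6+z^4/24
  (e.g. R(-1.06)=0.35590, |R|=0.35590)

Find x<0 with |R(x)|<1.
x=-1.06: |R|=0.3559
|R(-3.16)|=1.7284 |R(-2.78)|=0.9920 |R(-2.75)|=0.9481
Bisect:
  x_lo=-3.6576 |R|=3.3331  x_hi=-0.0525 |R|=0.9488
  mid=-1.85503 |R|=0.29503 →hi
  mid=-2.75629 |R|=0.95715 →hi
  mid=-3.20692 |R|=1.84540 →lo
  mid=-2.98161 |R|=1.33864 →lo
  mid=-2.86895 |R|=1.13363 →lo
  mid=-2.81262 |R|=1.04199 →lo
  mid=-2.78446 |R|=0.99874 →hi
  mid=-2.79854 |R|=1.02015 →lo
  mid=-2.79150 |R|=1.00940 →lo
  ...
  [-2.78534,-2.78512] ⇒ x*=-2.7853
Interval (-2.7853, 0).

(-2.7853,0); λ=-4 ⇒ h* = 0.6963.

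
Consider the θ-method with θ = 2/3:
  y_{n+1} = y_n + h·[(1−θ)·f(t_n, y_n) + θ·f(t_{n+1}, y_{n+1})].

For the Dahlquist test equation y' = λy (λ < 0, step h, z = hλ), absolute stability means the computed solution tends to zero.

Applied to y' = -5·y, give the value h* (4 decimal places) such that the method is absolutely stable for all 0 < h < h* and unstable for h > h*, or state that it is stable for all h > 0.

(−∞, 0) — no finite endpoint. Any h>0 works for λ=-5.

Set f=λy, z=hλ:
  y_{n+1} = y_n + z·[1/3·y_n + 2/3·y_{n+1}] ⇒ (1 − 2/3z)y_{n+1} = (1 + 1/3z)y_n
  ⇒ R(z) = (1 + 1/3z)/(1 − 2/3z).

Find x<0 with |R(x)|<1.
x=-1.39: |R|=0.2785
x=-2: |R|=0.1429
x=-10: |R|=0.3043
x=-100: |R|=0.4778
θ=2/3≥1/2 ⇒ |1+1/3x|<|1−2/3x| ∀x<0 ⇒ unbounded interval.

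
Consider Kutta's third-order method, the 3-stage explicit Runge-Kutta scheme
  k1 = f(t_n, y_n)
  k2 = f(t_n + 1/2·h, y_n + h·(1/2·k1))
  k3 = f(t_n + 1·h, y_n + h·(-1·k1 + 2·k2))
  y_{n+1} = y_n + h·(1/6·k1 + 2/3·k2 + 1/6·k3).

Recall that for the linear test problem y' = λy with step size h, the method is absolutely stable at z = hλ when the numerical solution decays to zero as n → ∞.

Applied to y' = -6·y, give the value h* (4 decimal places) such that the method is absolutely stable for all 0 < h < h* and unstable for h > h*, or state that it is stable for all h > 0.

(-2.5127,0); λ=-6 ⇒ h* = 0.4188.

With y'=λy (z=hλ):
  order 3, 3-stage ⇒ R(z)=1+z+z^2/2+z^3/6
  (e.g. R(-0.51)=0.59794, |R|=0.59794)

Boundary: |R(x)|=1, x<0.
x=-0.51: |R|=0.5979
|R(-2.71)|=1.3550 |R(-1.84)|=0.1855 |R(-1.62)|=0.0164
Bisect:
  x_lo=-3.2977 |R|=2.8373  x_hi=-0.3101 |R|=0.7330
  mid=-1.80388 |R|=0.15519 →hi
  mid=-2.55080 |R|=1.06367 →lo
  mid=-2.17734 |R|=0.52733 →hi
  mid=-2.36407 |R|=0.77172 →hi
  mid=-2.45743 |R|=0.91134 →hi
  mid=-2.50412 |R|=0.98587 →hi
  mid=-2.52746 |R|=1.02435 →lo
  ...
  [-2.51287,-2.51269] ⇒ x*=-2.5127
So |R|<1 on (-2.5127, 0).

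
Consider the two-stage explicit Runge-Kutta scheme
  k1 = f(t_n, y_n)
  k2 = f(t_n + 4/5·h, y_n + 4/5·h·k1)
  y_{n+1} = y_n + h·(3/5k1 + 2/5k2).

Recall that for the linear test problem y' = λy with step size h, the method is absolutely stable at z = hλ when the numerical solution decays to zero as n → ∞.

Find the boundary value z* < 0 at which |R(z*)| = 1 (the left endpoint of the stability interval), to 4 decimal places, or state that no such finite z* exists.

z* = -3.1250.

With y'=λy (z=hλ):
  k1=λy_n ⇒ h·k1=z·y_n;  k2=λ(1+4/5z)y_n ⇒ h·k2=z(1+4/5z)y_n
  y_{n+1}/y_n = 1 + 3/5z + 2/5z(1+4/5z) = 1 + z + 8/25z²
  ⇒ R(z) = 1 + z + 8/25z².

Solve |R(x)|<1 on ℝ⁻.
x=-0.67: |R|=0.4736
R=1: x+8/25x²=0 ⇒ x=−25/8=-3.1250; min R=1−1/(4·8/25)=0.2188>−1
Confirm numerically:
  x=-3.078: |R|=0.95371 <1
  x=-2.578: |R|=0.54875 <1
  x=-2.082: |R|=0.30511 <1
  x=-1.475: |R|=0.22120 <1
  x=-3.581: |R|=1.52254 >1
  x=-3.348: |R|=1.23891 >1
  x=-3.301: |R|=1.18591 >1
Stable set (-3.1250, 0).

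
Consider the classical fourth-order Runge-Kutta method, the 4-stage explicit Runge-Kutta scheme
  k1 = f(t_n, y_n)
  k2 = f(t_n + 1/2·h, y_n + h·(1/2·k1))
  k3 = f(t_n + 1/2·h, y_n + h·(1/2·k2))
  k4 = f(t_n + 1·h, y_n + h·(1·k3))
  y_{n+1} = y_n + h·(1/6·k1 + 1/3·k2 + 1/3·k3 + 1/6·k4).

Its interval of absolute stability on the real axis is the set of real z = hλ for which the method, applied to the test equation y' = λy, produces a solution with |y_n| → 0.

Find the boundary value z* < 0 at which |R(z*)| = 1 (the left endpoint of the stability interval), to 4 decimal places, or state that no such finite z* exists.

left endpoint -2.7853.

With y'=λy (z=hλ):
  order 4, 4-stage ⇒ R(z)=1+z+z^2/2+z^3/6+z^4/24
  (e.g. R(-0.57)=0.56598, |R|=0.56598)

Solve |R(x)|<1 on ℝ⁻.
x=-0.57: |R|=0.5660
|R(-2.35)|=0.5190 |R(-0.71)|=0.4930 |R(-0.69)|=0.5027
Bisect:
  x_lo=-3.5525 |R|=2.9217  x_hi=-0.3217 |R|=0.7249
  mid=-1.93712 |R|=0.31431 →hi
  mid=-2.74482 |R|=0.94067 →hi
  mid=-3.14867 |R|=1.70108 →lo
  mid=-2.94674 |R|=1.27198 →lo
  mid=-2.84578 |R|=1.09509 →lo
  mid=-2.79530 |R|=1.01519 →lo
  mid=-2.77006 |R|=0.97727 →hi
  mid=-2.78268 |R|=0.99606 →hi
  mid=-2.78899 |R|=1.00558 →lo
  mid=-2.78583 |R|=1.00081 →lo
  ...
  [-2.78544,-2.78524] ⇒ x*=-2.7853
Interval (-2.7853, 0).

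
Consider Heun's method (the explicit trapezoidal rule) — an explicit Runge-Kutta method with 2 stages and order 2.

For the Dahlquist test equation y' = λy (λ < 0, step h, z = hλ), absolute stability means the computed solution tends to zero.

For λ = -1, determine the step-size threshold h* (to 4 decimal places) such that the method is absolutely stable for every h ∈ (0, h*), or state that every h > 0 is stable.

Set f=λy, z=hλ:
  order 2, 2-stage ⇒ R(z)=1+z+z^2/2
  (e.g. R(-0.6)=0.58000, |R|=0.58000)

Find x<0 with |R(x)|<1.
x=-0.6: |R|=0.5800
|R(-2.28)|=1.3192 |R(-2.22)|=1.2442 |R(-1.33)|=0.5544
Bisect:
  x_lo=-2.6892 |R|=1.9268  x_hi=-0.3872 |R|=0.6878
  mid=-1.53820 |R|=0.64483 →hi
  mid=-2.11372 |R|=1.12018 →lo
  mid=-1.82596 |R|=0.84110 →hi
  mid=-1.96984 |R|=0.97029 →hi
  mid=-2.04178 |R|=1.04265 →lo
  mid=-2.00581 |R|=1.00583 →lo
  mid=-1.98782 |R|=0.98790 →hi
  mid=-1.99682 |R|=0.99682 →hi
  mid=-2.00131 |R|=1.00131 →lo
  ...
  [-2.00005,-1.99991] ⇒ x*=-2.0000
So |R|<1 on (-2.0000, 0).

(-2.0000,0); λ=-1 ⇒ h* = 2.0000.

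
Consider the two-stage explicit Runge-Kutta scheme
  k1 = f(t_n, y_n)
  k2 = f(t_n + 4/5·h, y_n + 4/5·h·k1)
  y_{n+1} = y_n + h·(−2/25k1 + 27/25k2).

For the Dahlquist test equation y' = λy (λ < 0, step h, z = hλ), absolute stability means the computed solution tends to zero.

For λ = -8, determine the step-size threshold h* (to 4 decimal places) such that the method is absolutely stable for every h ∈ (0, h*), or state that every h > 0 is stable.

On y'=λy, z=hλ:
  k1=λy_n ⇒ h·k1=z·y_n;  k2=λ(1+4/5z)y_n ⇒ h·k2=z(1+4/5z)y_n
  y_{n+1}/y_n = 1 − 2/25z + 27/25z(1+4/5z) = 1 + z + 108/125z²
  R(z) = 1 + z + 108/125z².

Need |R(x)|<1, x<0.
x=-1.14: |R|=0.9829
R=1: x+108/125x²=0 ⇒ x=−125/108=-1.1574; min R=1−1/(4·108/125)=0.7106>−1
Confirm numerically:
  x=-0.944: |R|=0.82594 <1
  x=-0.852: |R|=0.77518 <1
  x=-0.809: |R|=0.75647 <1
  x=-1.619: |R|=1.64568 >1
  x=-1.284: |R|=1.14044 >1
  x=-1.278: |R|=1.13316 >1
So |R|<1 on (-1.1574, 0).

(-1.1574,0); λ=-8 ⇒ h* = (125/108)/8 = 0.1447.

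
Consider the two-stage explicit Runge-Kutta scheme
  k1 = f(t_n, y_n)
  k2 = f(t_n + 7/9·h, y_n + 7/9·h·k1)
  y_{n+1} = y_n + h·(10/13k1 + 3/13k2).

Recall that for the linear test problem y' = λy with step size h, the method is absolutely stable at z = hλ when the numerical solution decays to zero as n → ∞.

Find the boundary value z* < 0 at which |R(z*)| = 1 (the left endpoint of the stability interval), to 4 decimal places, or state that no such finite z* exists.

left endpoint -5.5714.

Set f=λy, z=hλ:
  k1=λy_n ⇒ h·k1=z·y_n;  k2=λ(1+7/9z)y_n ⇒ h·k2=z(1+7/9z)y_n
  y_{n+1}/y_n = 1 + 10/13z + 3/13z(1+7/9z) = 1 + z + 7/39z²
  so R(z) = 1 + z + 7/39z².

Boundary: |R(x)|=1, x<0.
x=-0.78: |R|=0.3292
R=1: x+7/39x²=0 ⇒ x=−39/7=-5.5714; min R=1−1/(4·7/39)=-0.3929>−1
Confirm numerically:
  x=-5.501: |R|=0.93046 <1
  x=-5.330: |R|=0.76903 <1
  x=-3.290: |R|=0.34721 <1
  x=-6.094: |R|=1.57159 >1
  x=-5.811: |R|=1.24987 >1
  x=-5.661: |R|=1.09101 >1
Interval (-5.5714, 0).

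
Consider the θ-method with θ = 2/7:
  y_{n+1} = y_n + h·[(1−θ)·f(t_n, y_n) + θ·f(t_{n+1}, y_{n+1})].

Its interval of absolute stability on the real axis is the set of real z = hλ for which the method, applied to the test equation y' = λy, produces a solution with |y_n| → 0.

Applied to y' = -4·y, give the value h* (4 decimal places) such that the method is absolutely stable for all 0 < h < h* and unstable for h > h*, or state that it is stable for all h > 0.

Test eqn y'=λy, z=hλ:
  y_{n+1} = y_n + z·[5/7·y_n + 2/7·y_{n+1}] ⇒ (1 − 2/7z)y_{n+1} = (1 + 5/7z)y_n
  so R(z) = (1 + 5/7z)/(1 − 2/7z).

Boundary: |R(x)|=1, x<0.
x=-1.79: |R|=0.1843
R=−1: 1+5/7x = −1+2/7x ⇒ -3/7x=2 ⇒ x=2/(-3/7)=-4.6667
Confirm numerically:
  x=-4.404: |R|=0.95015 <1
  x=-3.426: |R|=0.73130 <1
  x=-2.899: |R|=0.58564 <1
  x=-5.251: |R|=1.10016 >1
  x=-4.710: |R|=1.00792 >1
Interval (-4.6667, 0).

(-4.6667,0); λ=-4 ⇒ h* = (14/3)/4 = 1.1667.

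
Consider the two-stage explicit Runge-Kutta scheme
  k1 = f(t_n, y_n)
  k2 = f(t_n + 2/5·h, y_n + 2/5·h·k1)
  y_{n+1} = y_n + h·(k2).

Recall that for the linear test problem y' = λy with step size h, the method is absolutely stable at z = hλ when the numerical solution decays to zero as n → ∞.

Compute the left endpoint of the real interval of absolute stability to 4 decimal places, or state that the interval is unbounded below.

With y'=λy (z=hλ):
  k1=λy_n ⇒ h·k1=z·y_n;  k2=λ(1+2/5z)y_n ⇒ h·k2=z(1+2/5z)y_n
  y_{n+1}/y_n = 1 + z(1+2/5z) = 1 + z + 2/5z²
  R(z) = 1 + z + 2/5z².

Find x<0 with |R(x)|<1.
x=-0.41: |R|=0.6572
R=1: x+2/5x²=0 ⇒ x=−5/2=-2.5000; min R=1−1/(4·2/5)=0.3750>−1
Confirm numerically:
  x=-2.239: |R|=0.76625 <1
  x=-1.771: |R|=0.48358 <1
  x=-1.635: |R|=0.43429 <1
  x=-3.019: |R|=1.62674 >1
  x=-2.696: |R|=1.21137 >1
  x=-2.690: |R|=1.20444 >1
Interval (-2.5000, 0).

z* = -2.5000.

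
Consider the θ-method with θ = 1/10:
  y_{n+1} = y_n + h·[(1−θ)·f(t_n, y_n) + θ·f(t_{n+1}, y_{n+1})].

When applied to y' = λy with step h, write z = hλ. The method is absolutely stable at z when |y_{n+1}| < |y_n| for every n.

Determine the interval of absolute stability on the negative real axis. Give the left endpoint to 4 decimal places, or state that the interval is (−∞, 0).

z∈(-2.5000,0).

Test eqn y'=λy, z=hλ:
  y_{n+1} = y_n + z·[9/10·y_n + 1/10·y_{n+1}] ⇒ (1 − 1/10z)y_{n+1} = (1 + 9/10z)y_n
  R(z) = (1 + 9/10z)/(1 − 1/10z).

Need |R(x)|<1, x<0.
x=-0.96: |R|=0.1241
R=−1: 1+9/10x = −1+1/10x ⇒ -4/5x=2 ⇒ x=2/(-4/5)=-2.5000
Confirm numerically:
  x=-1.763: |R|=0.49877 <1
  x=-1.364: |R|=0.20028 <1
  x=-1.207: |R|=0.07701 <1
  x=-3.077: |R|=1.35299 >1
  x=-2.834: |R|=1.20820 >1
Stable set (-2.5000, 0).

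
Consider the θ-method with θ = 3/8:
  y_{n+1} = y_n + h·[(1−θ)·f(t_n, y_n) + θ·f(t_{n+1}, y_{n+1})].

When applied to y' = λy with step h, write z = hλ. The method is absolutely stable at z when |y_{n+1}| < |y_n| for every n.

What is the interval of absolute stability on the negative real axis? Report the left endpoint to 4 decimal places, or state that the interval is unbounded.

Set f=λy, z=hλ:
  y_{n+1} = y_n + z·[5/8·y_n + 3/8·y_{n+1}] ⇒ (1 − 3/8z)y_{n+1} = (1 + 5/8z)y_n
  Hence R(z) = (1 + 5/8z)/(1 − 3/8z).

Boundary: |R(x)|=1, x<0.
x=-1.76: |R|=0.0602
R=−1: 1+5/8x = −1+3/8x ⇒ -1/4x=2 ⇒ x=2/(-1/4)=-8.0000
Confirm numerically:
  x=-4.669: |R|=0.69728 <1
  x=-3.423: |R|=0.49893 <1
  x=-3.256: |R|=0.46601 <1
  x=-8.480: |R|=1.02871 >1
  x=-8.369: |R|=1.02229 >1
  x=-8.193: |R|=1.01185 >1
So |R|<1 on (-8.0000, 0).

z∈(-8.0000,0).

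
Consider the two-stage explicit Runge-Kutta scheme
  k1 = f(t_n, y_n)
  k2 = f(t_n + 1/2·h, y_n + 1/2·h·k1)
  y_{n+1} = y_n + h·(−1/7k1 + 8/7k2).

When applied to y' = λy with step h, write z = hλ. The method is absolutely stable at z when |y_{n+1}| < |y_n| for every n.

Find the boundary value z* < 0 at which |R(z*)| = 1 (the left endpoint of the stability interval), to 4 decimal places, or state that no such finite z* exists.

With y'=λy (z=hλ):
  k1=λy_n ⇒ h·k1=z·y_n;  k2=λ(1+1/2z)y_n ⇒ h·k2=z(1+1/2z)y_n
  y_{n+1}/y_n = 1 − 1/7z + 8/7z(1+1/2z) = 1 + z + 4/7z²
  so R(z) = 1 + z + 4/7z².

Solve |R(x)|<1 on ℝ⁻.
x=-1.06: |R|=0.5821
R=1: x+4/7x²=0 ⇒ x=−7/4=-1.7500; min R=1−1/(4·4/7)=0.5625>−1
Confirm numerically:
  x=-1.432: |R|=0.73979 <1
  x=-1.054: |R|=0.58081 <1
  x=-1.024: |R|=0.57519 <1
  x=-0.909: |R|=0.56316 <1
  x=-2.170: |R|=1.52080 >1
  x=-2.009: |R|=1.29733 >1
Interval (-1.7500, 0).

z* = -1.7500.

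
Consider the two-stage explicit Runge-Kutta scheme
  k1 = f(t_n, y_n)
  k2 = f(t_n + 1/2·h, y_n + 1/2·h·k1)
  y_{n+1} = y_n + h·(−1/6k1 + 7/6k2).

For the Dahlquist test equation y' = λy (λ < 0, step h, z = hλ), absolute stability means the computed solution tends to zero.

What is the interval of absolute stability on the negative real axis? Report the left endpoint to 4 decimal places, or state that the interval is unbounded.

(-1.7143, 0).

On y'=λy, z=hλ:
  k1=λy_n ⇒ h·k1=z·y_n;  k2=λ(1+1/2z)y_n ⇒ h·k2=z(1+1/2z)y_n
  y_{n+1}/y_n = 1 − 1/6z + 7/6z(1+1/2z) = 1 + z + 7/12z²
  R(z) = 1 + z + 7/12z².

Need |R(x)|<1, x<0.
x=-0.9: |R|=0.5725
R=1: x+7/12x²=0 ⇒ x=−12/7=-1.7143; min R=1−1/(4·7/12)=0.5714>−1
Confirm numerically:
  x=-1.474: |R|=0.79339 <1
  x=-1.155: |R|=0.62318 <1
  x=-1.140: |R|=0.61810 <1
  x=-0.927: |R|=0.57428 <1
  x=-2.247: |R|=1.69826 >1
  x=-2.048: |R|=1.39868 >1
  x=-1.805: |R|=1.09551 >1
So |R|<1 on (-1.7143, 0).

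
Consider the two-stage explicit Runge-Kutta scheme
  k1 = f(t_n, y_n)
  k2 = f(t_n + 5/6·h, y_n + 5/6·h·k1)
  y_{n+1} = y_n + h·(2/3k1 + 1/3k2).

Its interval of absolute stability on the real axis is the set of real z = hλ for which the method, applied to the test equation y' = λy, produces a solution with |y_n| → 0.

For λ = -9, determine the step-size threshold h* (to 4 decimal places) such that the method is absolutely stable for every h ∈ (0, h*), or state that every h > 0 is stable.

With y'=λy (z=hλ):
  k1=λy_n ⇒ h·k1=z·y_n;  k2=λ(1+5/6z)y_n ⇒ h·k2=z(1+5/6z)y_n
  y_{n+1}/y_n = 1 + 2/3z + 1/3z(1+5/6z) = 1 + z + 5/18z²
  so R(z) = 1 + z + 5/18z².

Solve |R(x)|<1 on ℝ⁻.
x=-1.04: |R|=0.2604
R=1: x+5/18x²=0 ⇒ x=−18/5=-3.6000; min R=1−1/(4·5/18)=0.1000>−1
Confirm numerically:
  x=-3.264: |R|=0.69536 <1
  x=-2.728: |R|=0.33922 <1
  x=-1.819: |R|=0.10010 <1
  x=-1.459: |R|=0.13230 <1
  x=-3.844: |R|=1.26054 >1
  x=-3.819: |R|=1.23232 >1
Stable set (-3.6000, 0).

(-3.6000,0); λ=-9 ⇒ h* = (18/5)/9 = 0.4000.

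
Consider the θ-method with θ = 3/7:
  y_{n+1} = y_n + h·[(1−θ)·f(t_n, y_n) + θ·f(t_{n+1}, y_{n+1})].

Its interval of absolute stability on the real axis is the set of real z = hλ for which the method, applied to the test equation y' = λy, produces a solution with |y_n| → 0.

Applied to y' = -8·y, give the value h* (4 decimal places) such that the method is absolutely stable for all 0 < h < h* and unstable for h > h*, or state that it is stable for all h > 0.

(-14.0000,0); λ=-8 ⇒ h* = (14)/8 = 1.7500.

Set f=λy, z=hλ:
  y_{n+1} = y_n + z·[4/7·y_n + 3/7·y_{n+1}] ⇒ (1 − 3/7z)y_{n+1} = (1 + 4/7z)y_n
  R(z) = (1 + 4/7z)/(1 − 3/7z).

Solve |R(x)|<1 on ℝ⁻.
x=-0.71: |R|=0.4556
R=−1: 1+4/7x = −1+3/7x ⇒ -1/7x=2 ⇒ x=2/(-1/7)=-14.0000
Confirm numerically:
  x=-9.702: |R|=0.88096 <1
  x=-9.554: |R|=0.87533 <1
  x=-8.634: |R|=0.83691 <1
  x=-6.104: |R|=0.68805 <1
  x=-14.160: |R|=1.00323 >1
  x=-14.128: |R|=1.00259 >1
So |R|<1 on (-14.0000, 0).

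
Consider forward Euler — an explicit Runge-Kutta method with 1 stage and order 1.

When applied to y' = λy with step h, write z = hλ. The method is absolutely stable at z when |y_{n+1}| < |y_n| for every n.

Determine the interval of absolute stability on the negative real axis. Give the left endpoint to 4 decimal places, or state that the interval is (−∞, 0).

(-2.0000, 0).

On y'=λy, z=hλ:
  order 1, 1-stage ⇒ R(z)=1+z
  (e.g. R(-0.68)=0.32000, |R|=0.32000)

Need |R(x)|<1, x<0.
x=-0.68: |R|=0.3200
|R(-2.11)|=1.1100 |R(-1.73)|=0.7300 |R(-1.02)|=0.0200
Bisect:
  x_lo=-2.6422 |R|=1.6422  x_hi=-0.1726 |R|=0.8274
  mid=-1.40739 |R|=0.40739 →hi
  mid=-2.02478 |R|=1.02478 →lo
  mid=-1.71609 |R|=0.71609 →hi
  mid=-1.87043 |R|=0.87043 →hi
  mid=-1.94761 |R|=0.94761 →hi
  mid=-1.98620 |R|=0.98620 →hi
  mid=-2.00549 |R|=1.00549 →lo
  mid=-1.99584 |R|=0.99584 →hi
  ...
  [-2.00006,-1.99991] ⇒ x*=-2.0000
Stable set (-2.0000, 0).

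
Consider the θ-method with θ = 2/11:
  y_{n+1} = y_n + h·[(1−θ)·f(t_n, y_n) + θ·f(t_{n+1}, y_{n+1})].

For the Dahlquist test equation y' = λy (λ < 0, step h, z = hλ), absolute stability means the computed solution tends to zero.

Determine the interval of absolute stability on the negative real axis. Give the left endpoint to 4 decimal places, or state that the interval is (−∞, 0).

On y'=λy, z=hλ:
  y_{n+1} = y_n + z·[9/11·y_n + 2/11·y_{n+1}] ⇒ (1 − 2/11z)y_{n+1} = (1 + 9/11z)y_n
  so R(z) = (1 + 9/11z)/(1 − 2/11z).

Boundary: |R(x)|=1, x<0.
x=-1.59: |R|=0.2334
R=−1: 1+9/11x = −1+2/11x ⇒ -7/11x=2 ⇒ x=2/(-7/11)=-3.1429
Confirm numerically:
  x=-2.166: |R|=0.55400 <1
  x=-1.566: |R|=0.21894 <1
  x=-1.507: |R|=0.18289 <1
  x=-3.620: |R|=1.18311 >1
  x=-3.527: |R|=1.14894 >1
Interval (-3.1429, 0).

z∈(-3.1429,0).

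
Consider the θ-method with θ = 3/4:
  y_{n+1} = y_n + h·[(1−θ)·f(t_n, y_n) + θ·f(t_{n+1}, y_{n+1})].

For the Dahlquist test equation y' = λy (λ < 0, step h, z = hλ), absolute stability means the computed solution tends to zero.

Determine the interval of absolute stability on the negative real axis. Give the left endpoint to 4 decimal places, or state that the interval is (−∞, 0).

On y'=λy, z=hλ:
  y_{n+1} = y_n + z·[1/4·y_n + 3/4·y_{n+1}] ⇒ (1 − 3/4z)y_{n+1} = (1 + 1/4z)y_n
  ⇒ R(z) = (1 + 1/4z)/(1 − 3/4z).

Need |R(x)|<1, x<0.
x=-1.73: |R|=0.2470
x=-2: |R|=0.2000
x=-10: |R|=0.1765
x=-100: |R|=0.3158
θ=3/4≥1/2 ⇒ |1+1/4x|<|1−3/4x| ∀x<0 ⇒ unbounded interval.

interval (−∞, 0).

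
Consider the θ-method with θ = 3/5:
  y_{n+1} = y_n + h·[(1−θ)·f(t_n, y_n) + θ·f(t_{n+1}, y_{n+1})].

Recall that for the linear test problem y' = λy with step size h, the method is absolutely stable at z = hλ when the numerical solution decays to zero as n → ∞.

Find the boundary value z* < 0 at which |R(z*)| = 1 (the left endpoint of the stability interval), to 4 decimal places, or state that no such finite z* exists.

Test eqn y'=λy, z=hλ:
  y_{n+1} = y_n + z·[2/5·y_n + 3/5·y_{n+1}] ⇒ (1 − 3/5z)y_{n+1} = (1 + 2/5z)y_n
  ⇒ R(z) = (1 + 2/5z)/(1 − 3/5z).

Solve |R(x)|<1 on ℝ⁻.
x=-1.02: |R|=0.3672
x=-2: |R|=0.0909
x=-10: |R|=0.4286
x=-100: |R|=0.6393
θ=3/5≥1/2 ⇒ |1+2/5x|<|1−3/5x| ∀x<0 ⇒ interval (−∞,0).

unbounded; (−∞, 0).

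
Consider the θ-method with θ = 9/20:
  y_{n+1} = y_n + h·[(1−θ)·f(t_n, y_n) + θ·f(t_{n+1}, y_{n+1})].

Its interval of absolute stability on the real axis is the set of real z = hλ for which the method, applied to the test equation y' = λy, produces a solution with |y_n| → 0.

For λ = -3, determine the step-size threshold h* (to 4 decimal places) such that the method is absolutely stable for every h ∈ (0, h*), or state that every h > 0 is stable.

Set f=λy, z=hλ:
  y_{n+1} = y_n + z·[11/20·y_n + 9/20·y_{n+1}] ⇒ (1 − 9/20z)y_{n+1} = (1 + 11/20z)y_n
  Hence R(z) = (1 + 11/20z)/(1 − 9/20z).

Solve |R(x)|<1 on ℝ⁻.
x=-0.92: |R|=0.3494
R=−1: 1+11/20x = −1+9/20x ⇒ -1/10x=2 ⇒ x=2/(-1/10)=-20.0000
Confirm numerically:
  x=-18.440: |R|=0.98322 <1
  x=-18.073: |R|=0.97890 <1
  x=-13.041: |R|=0.89868 <1
  x=-12.352: |R|=0.88339 <1
  x=-20.133: |R|=1.00132 >1
  x=-20.126: |R|=1.00125 >1
  x=-20.081: |R|=1.00081 >1
Interval (-20.0000, 0).

(-20.0000,0); λ=-3 ⇒ h* = (20)/3 = 6.6667.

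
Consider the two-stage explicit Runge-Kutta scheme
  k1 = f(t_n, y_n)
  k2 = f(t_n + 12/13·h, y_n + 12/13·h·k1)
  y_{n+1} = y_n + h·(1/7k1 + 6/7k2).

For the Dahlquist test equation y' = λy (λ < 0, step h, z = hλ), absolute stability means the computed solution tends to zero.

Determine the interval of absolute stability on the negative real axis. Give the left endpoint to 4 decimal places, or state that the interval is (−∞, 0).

z∈(-1.2639,0).

Set f=λy, z=hλ:
  k1=λy_n ⇒ h·k1=z·y_n;  k2=λ(1+12/13z)y_n ⇒ h·k2=z(1+12/13z)y_n
  y_{n+1}/y_n = 1 + 1/7z + 6/7z(1+12/13z) = 1 + z + 72/91z²
  Hence R(z) = 1 + z + 72/91z².

Need |R(x)|<1, x<0.
x=-0.85: |R|=0.7216
R=1: x+72/91x²=0 ⇒ x=−91/72=-1.2639; min R=1−1/(4·72/91)=0.6840>−1
Confirm numerically:
  x=-1.214: |R|=0.95208 <1
  x=-0.910: |R|=0.74520 <1
  x=-0.754: |R|=0.69581 <1
  x=-0.588: |R|=0.68556 <1
  x=-1.604: |R|=1.43163 >1
  x=-1.293: |R|=1.02978 >1
Interval (-1.2639, 0).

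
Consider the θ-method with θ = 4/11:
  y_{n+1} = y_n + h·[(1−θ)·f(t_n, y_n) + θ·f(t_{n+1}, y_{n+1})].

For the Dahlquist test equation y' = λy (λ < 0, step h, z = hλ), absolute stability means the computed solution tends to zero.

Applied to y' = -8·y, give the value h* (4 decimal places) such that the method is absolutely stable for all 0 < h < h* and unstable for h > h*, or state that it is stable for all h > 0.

(-7.3333,0); λ=-8 ⇒ h* = (22/3)/8 = 0.9167.

With y'=λy (z=hλ):
  y_{n+1} = y_n + z·[7/11·y_n + 4/11·y_{n+1}] ⇒ (1 − 4/11z)y_{n+1} = (1 + 7/11z)y_n
  ⇒ R(z) = (1 + 7/11z)/(1 − 4/11z).

Need |R(x)|<1, x<0.
x=-1.05: |R|=0.2401
R=−1: 1+7/11x = −1+4/11x ⇒ -3/11x=2 ⇒ x=2/(-3/11)=-7.3333
Confirm numerically:
  x=-7.290: |R|=0.99676 <1
  x=-6.967: |R|=0.97172 <1
  x=-4.654: |R|=0.72859 <1
  x=-7.882: |R|=1.03870 >1
  x=-7.731: |R|=1.02846 >1
  x=-7.523: |R|=1.01385 >1
Interval (-7.3333, 0).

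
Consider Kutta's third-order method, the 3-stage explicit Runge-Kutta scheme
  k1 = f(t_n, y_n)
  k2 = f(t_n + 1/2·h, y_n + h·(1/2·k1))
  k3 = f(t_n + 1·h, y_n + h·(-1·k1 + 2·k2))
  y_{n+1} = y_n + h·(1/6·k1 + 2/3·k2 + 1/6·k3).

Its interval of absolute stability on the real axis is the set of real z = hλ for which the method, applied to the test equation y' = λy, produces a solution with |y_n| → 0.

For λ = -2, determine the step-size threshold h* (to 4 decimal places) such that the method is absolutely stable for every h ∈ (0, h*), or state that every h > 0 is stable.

(-2.5127,0); λ=-2 ⇒ h* = 1.2564.

With y'=λy (z=hλ):
  order 3, 3-stage ⇒ R(z)=1+z+z^2/2+z^3/6
  (e.g. R(-1.05)=0.30831, |R|=0.30831)

Need |R(x)|<1, x<0.
x=-1.05: |R|=0.3083
|R(-2.68)|=1.2969 |R(-2.39)|=0.8093 |R(-1.42)|=0.1110
Bisect:
  x_lo=-3.1225 |R|=2.3215  x_hi=-0.0796 |R|=0.9235
  mid=-1.60106 |R|=0.00339 →hi
  mid=-2.36178 |R|=0.76844 →hi
  mid=-2.74214 |R|=1.41898 →lo
  mid=-2.55196 |R|=1.06564 →lo
  mid=-2.45687 |R|=0.91046 →hi
  mid=-2.50441 |R|=0.98635 →hi
  mid=-2.52818 |R|=1.02557 →lo
  ...
  [-2.51277,-2.51258] ⇒ x*=-2.5127
Stable set (-2.5127, 0).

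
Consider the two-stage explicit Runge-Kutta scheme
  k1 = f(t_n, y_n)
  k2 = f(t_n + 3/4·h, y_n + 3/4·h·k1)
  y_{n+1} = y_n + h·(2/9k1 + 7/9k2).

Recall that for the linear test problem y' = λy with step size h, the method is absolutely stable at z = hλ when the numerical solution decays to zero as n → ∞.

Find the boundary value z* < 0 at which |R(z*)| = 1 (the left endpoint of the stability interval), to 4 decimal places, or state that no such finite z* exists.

On y'=λy, z=hλ:
  k1=λy_n ⇒ h·k1=z·y_n;  k2=λ(1+3/4z)y_n ⇒ h·k2=z(1+3/4z)y_n
  y_{n+1}/y_n = 1 + 2/9z + 7/9z(1+3/4z) = 1 + z + 7/12z²
  R(z) = 1 + z + 7/12z².

Need |R(x)|<1, x<0.
x=-1.27: |R|=0.6709
R=1: x+7/12x²=0 ⇒ x=−12/7=-1.7143; min R=1−1/(4·7/12)=0.5714>−1
Confirm numerically:
  x=-1.660: |R|=0.94743 <1
  x=-1.543: |R|=0.84583 <1
  x=-1.205: |R|=0.64201 <1
  x=-2.243: |R|=1.69178 >1
  x=-2.118: |R|=1.49879 >1
  x=-1.961: |R|=1.28222 >1
Stable set (-1.7143, 0).

z* = -1.7143.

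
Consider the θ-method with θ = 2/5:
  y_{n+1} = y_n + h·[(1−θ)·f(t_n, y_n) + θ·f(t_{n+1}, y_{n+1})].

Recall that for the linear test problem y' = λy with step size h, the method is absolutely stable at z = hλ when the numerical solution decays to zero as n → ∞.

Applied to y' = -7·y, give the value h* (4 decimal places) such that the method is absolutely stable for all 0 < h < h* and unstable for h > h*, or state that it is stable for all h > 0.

(-10.0000,0); λ=-7 ⇒ h* = (10)/7 = 1.4286.

On y'=λy, z=hλ:
  y_{n+1} = y_n + z·[3/5·y_n + 2/5·y_{n+1}] ⇒ (1 − 2/5z)y_{n+1} = (1 + 3/5z)y_n
  ⇒ R(z) = (1 + 3/5z)/(1 − 2/5z).

Boundary: |R(x)|=1, x<0.
x=-0.78: |R|=0.4055
R=−1: 1+3/5x = −1+2/5x ⇒ -1/5x=2 ⇒ x=2/(-1/5)=-10.0000
Confirm numerically:
  x=-8.380: |R|=0.92555 <1
  x=-8.131: |R|=0.91210 <1
  x=-6.191: |R|=0.78087 <1
  x=-10.373: |R|=1.01449 >1
  x=-10.045: |R|=1.00179 >1
Interval (-10.0000, 0).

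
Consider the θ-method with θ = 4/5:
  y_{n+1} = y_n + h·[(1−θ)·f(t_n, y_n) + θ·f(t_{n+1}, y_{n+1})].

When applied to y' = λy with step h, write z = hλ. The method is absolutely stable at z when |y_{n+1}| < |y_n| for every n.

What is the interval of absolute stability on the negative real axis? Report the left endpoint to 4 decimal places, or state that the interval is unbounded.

unbounded; (−∞, 0).

Set f=λy, z=hλ:
  y_{n+1} = y_n + z·[1/5·y_n + 4/5·y_{n+1}] ⇒ (1 − 4/5z)y_{n+1} = (1 + 1/5z)y_n
  R(z) = (1 + 1/5z)/(1 − 4/5z).

Find x<0 with |R(x)|<1.
x=-1.52: |R|=0.3141
x=-2: |R|=0.2308
x=-10: |R|=0.1111
x=-100: |R|=0.2346
θ=4/5≥1/2 ⇒ |1+1/5x|<|1−4/5x| ∀x<0 ⇒ unbounded interval.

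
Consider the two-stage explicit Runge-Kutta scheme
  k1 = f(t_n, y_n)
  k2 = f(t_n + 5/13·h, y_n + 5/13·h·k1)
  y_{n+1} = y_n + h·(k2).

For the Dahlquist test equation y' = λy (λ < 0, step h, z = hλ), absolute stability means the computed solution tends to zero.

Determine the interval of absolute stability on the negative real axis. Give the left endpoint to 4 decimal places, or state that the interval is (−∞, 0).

(-2.6000, 0).

Test eqn y'=λy, z=hλ:
  k1=λy_n ⇒ h·k1=z·y_n;  k2=λ(1+5/13z)y_n ⇒ h·k2=z(1+5/13z)y_n
  y_{n+1}/y_n = 1 + z(1+5/13z) = 1 + z + 5/13z²
  ⇒ R(z) = 1 + z + 5/13z².

Boundary: |R(x)|=1, x<0.
x=-0.83: |R|=0.4350
R=1: x+5/13x²=0 ⇒ x=−13/5=-2.6000; min R=1−1/(4·5/13)=0.3500>−1
Confirm numerically:
  x=-2.119: |R|=0.60799 <1
  x=-1.744: |R|=0.42582 <1
  x=-1.642: |R|=0.39499 <1
  x=-1.513: |R|=0.36745 <1
  x=-3.060: |R|=1.54138 >1
  x=-2.797: |R|=1.21193 >1
So |R|<1 on (-2.6000, 0).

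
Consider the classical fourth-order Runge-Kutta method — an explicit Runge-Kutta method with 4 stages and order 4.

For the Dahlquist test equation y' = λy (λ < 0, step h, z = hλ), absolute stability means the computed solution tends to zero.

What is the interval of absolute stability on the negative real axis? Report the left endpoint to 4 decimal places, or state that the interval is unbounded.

z∈(-2.7853,0).

On y'=λy, z=hλ:
  order 4, 4-stage ⇒ R(z)=1+z+z^2/2+z^3/6+z^4/24
  (e.g. R(-1.07)=0.35289, |R|=0.35289)

Find x<0 with |R(x)|<1.
x=-1.07: |R|=0.3529
|R(-2.73)|=0.9198 |R(-2.36)|=0.5266 |R(-1.49)|=0.2741
Bisect:
  x_lo=-3.6639 |R|=3.3595  x_hi=-0.1314 |R|=0.8769
  mid=-1.89764 |R|=0.30428 →hi
  mid=-2.78078 |R|=0.99321 →hi
  mid=-3.22235 |R|=1.88526 →lo
  mid=-3.00156 |R|=1.37813 →lo
  mid=-2.89117 |R|=1.17172 →lo
  mid=-2.83597 |R|=1.07914 →lo
  mid=-2.80838 |R|=1.03536 →lo
  mid=-2.79458 |R|=1.01409 →lo
  mid=-2.78768 |R|=1.00360 →lo
  mid=-2.78423 |R|=0.99839 →hi
  ...
  [-2.78531,-2.78509] ⇒ x*=-2.7853
Stable set (-2.7853, 0).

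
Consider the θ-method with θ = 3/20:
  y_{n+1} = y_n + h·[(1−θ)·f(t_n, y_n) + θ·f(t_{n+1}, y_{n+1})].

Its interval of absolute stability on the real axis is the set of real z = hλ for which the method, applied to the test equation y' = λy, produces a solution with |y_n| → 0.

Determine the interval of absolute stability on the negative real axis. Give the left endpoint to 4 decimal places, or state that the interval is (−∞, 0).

Set f=λy, z=hλ:
  y_{n+1} = y_n + z·[17/20·y_n + 3/20·y_{n+1}] ⇒ (1 − 3/20z)y_{n+1} = (1 + 17/20z)y_n
  Hence R(z) = (1 + 17/20z)/(1 − 3/20z).

Find x<0 with |R(x)|<1.
x=-0.81: |R|=0.2778
R=−1: 1+17/20x = −1+3/20x ⇒ -7/10x=2 ⇒ x=2/(-7/10)=-2.8571
Confirm numerically:
  x=-2.817: |R|=0.98025 <1
  x=-2.500: |R|=0.81818 <1
  x=-1.771: |R|=0.39928 <1
  x=-1.452: |R|=0.19231 <1
  x=-3.003: |R|=1.07039 >1
  x=-2.914: |R|=1.02769 >1
  x=-2.908: |R|=1.02479 >1
So |R|<1 on (-2.8571, 0).

(-2.8571, 0).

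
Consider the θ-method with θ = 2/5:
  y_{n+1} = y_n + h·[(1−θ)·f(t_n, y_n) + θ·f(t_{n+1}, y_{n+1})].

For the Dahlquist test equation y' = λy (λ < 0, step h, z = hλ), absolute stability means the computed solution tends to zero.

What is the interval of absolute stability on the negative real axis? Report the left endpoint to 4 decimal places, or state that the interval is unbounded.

(-10.0000, 0).

With y'=λy (z=hλ):
  y_{n+1} = y_n + z·[3/5·y_n + 2/5·y_{n+1}] ⇒ (1 − 2/5z)y_{n+1} = (1 + 3/5z)y_n
  R(z) = (1 + 3/5z)/(1 − 2/5z).

Boundary: |R(x)|=1, x<0.
x=-0.74: |R|=0.4290
R=−1: 1+3/5x = −1+2/5x ⇒ -1/5x=2 ⇒ x=2/(-1/5)=-10.0000
Confirm numerically:
  x=-7.485: |R|=0.87406 <1
  x=-6.550: |R|=0.80939 <1
  x=-6.507: |R|=0.80610 <1
  x=-10.501: |R|=1.01927 >1
  x=-10.247: |R|=1.00969 >1
  x=-10.055: |R|=1.00219 >1
Stable set (-10.0000, 0).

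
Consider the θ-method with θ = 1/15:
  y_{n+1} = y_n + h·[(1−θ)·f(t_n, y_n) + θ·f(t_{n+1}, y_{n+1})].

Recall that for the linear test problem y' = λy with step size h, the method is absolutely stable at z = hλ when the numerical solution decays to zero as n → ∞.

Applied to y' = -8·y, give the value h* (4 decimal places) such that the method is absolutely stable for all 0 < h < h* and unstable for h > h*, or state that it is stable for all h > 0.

With y'=λy (z=hλ):
  y_{n+1} = y_n + z·[14/15·y_n + 1/15·y_{n+1}] ⇒ (1 − 1/15z)y_{n+1} = (1 + 14/15z)y_n
  Hence R(z) = (1 + 14/15z)/(1 − 1/15z).

Boundary: |R(x)|=1, x<0.
x=-1.27: |R|=0.1709
R=−1: 1+14/15x = −1+1/15x ⇒ -13/15x=2 ⇒ x=2/(-13/15)=-2.3077
Confirm numerically:
  x=-1.799: |R|=0.60635 <1
  x=-1.744: |R|=0.56235 <1
  x=-1.696: |R|=0.52372 <1
  x=-1.668: |R|=0.50108 <1
  x=-2.842: |R|=1.38931 >1
  x=-2.559: |R|=1.18606 >1
Stable set (-2.3077, 0).

(-2.3077,0); λ=-8 ⇒ h* = (30/13)/8 = 0.2885.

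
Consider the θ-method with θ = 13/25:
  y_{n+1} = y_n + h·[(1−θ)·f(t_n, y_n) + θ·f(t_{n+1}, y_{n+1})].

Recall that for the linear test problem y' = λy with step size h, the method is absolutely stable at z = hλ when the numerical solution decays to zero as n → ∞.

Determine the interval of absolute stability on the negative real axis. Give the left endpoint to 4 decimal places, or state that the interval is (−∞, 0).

interval (−∞, 0).

Set f=λy, z=hλ:
  y_{n+1} = y_n + z·[12/25·y_n + 13/25·y_{n+1}] ⇒ (1 − 13/25z)y_{n+1} = (1 + 12/25z)y_n
  so R(z) = (1 + 12/25z)/(1 − 13/25z).

Need |R(x)|<1, x<0.
x=-0.91: |R|=0.3823
x=-2: |R|=0.0196
x=-10: |R|=0.6129
x=-100: |R|=0.8868
θ=13/25≥1/2 ⇒ |1+12/25x|<|1−13/25x| ∀x<0 ⇒ stable on all of ℝ⁻.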